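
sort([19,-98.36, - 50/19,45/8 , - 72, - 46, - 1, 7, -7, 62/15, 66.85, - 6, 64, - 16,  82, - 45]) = [ - 98.36,  -  72, - 46, -45, - 16, - 7, - 6,- 50/19, - 1,62/15,  45/8,7, 19 , 64, 66.85,82]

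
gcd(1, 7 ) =1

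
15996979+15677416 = 31674395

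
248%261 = 248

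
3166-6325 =- 3159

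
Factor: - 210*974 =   -  2^2*3^1*5^1*7^1*487^1 = - 204540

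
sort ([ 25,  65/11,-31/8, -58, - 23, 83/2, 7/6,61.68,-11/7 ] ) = [-58 , - 23 ,-31/8,-11/7 , 7/6, 65/11,  25, 83/2, 61.68 ] 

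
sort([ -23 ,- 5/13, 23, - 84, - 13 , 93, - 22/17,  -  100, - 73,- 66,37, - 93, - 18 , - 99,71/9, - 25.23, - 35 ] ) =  [ - 100,-99, - 93, - 84,- 73, - 66,-35, - 25.23, - 23, - 18, - 13 , - 22/17,  -  5/13,71/9,23,37,93] 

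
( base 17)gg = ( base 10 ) 288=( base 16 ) 120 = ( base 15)143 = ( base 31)99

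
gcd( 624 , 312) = 312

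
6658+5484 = 12142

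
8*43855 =350840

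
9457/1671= 5  +  1102/1671 =5.66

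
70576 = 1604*44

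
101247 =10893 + 90354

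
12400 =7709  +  4691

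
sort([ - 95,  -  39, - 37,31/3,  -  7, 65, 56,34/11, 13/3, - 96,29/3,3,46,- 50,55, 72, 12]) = [ - 96, - 95, - 50, - 39, -37, - 7, 3, 34/11 , 13/3, 29/3,  31/3, 12 , 46,55, 56,65,72]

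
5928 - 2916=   3012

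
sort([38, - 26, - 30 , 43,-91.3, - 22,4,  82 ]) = [ - 91.3, - 30, - 26,  -  22,4,38,43, 82]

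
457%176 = 105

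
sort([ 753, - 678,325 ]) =[-678,325, 753]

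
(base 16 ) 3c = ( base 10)60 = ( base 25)2A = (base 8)74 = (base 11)55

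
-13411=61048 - 74459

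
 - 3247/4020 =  - 3247/4020 = - 0.81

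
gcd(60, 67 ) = 1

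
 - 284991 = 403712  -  688703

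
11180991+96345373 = 107526364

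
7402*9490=70244980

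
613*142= 87046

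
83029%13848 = 13789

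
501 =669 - 168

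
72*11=792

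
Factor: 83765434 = 2^1*1249^1*33533^1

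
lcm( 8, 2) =8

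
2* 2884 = 5768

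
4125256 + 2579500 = 6704756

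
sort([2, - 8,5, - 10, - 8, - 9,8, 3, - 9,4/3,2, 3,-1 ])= [ - 10, - 9, - 9, - 8, - 8, - 1, 4/3,2,2, 3 , 3,5,8] 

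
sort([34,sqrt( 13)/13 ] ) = [sqrt(13 )/13,34 ]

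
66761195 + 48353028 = 115114223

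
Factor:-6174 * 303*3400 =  - 2^4*3^3*5^2*7^3*17^1*101^1 = - 6360454800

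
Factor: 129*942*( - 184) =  - 2^4*3^2*23^1 * 43^1*157^1= - 22359312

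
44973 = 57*789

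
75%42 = 33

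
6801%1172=941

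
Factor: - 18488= - 2^3*2311^1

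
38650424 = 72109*536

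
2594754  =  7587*342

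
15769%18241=15769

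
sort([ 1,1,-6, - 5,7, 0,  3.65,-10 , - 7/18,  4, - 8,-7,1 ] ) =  [ - 10, - 8, - 7 , - 6, - 5, - 7/18 , 0,1,  1,1, 3.65,4,7 ] 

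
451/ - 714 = - 1+263/714 = - 0.63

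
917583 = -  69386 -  - 986969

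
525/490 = 15/14  =  1.07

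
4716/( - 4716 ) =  - 1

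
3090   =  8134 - 5044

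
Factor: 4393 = 23^1*191^1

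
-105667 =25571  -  131238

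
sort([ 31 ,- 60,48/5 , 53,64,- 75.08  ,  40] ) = [-75.08,-60, 48/5,31,40,53,64 ] 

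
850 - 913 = -63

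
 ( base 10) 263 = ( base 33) 7w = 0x107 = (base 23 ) ba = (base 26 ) a3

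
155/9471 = 155/9471 = 0.02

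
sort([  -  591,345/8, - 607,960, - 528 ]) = [ - 607, - 591, - 528, 345/8,960] 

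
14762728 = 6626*2228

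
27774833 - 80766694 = -52991861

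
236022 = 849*278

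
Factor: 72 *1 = 72 = 2^3*3^2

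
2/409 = 2/409=0.00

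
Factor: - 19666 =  - 2^1*9833^1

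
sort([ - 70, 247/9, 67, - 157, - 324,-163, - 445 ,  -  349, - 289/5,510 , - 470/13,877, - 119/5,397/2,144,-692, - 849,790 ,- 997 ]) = [- 997 ,-849,-692,  -  445,- 349,-324, -163, - 157, - 70, - 289/5, -470/13, - 119/5,247/9,67,144,  397/2, 510,790,877 ] 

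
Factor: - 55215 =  - 3^3*5^1*409^1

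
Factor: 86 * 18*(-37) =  - 2^2*3^2*37^1*43^1 = - 57276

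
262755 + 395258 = 658013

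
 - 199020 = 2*( - 99510)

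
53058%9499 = 5563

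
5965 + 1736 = 7701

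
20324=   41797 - 21473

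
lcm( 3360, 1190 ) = 57120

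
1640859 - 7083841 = - 5442982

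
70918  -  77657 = - 6739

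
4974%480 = 174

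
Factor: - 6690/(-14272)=2^( - 5)*3^1 * 5^1= 15/32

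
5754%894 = 390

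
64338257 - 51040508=13297749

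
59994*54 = 3239676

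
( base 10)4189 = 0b1000001011101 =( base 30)4JJ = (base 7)15133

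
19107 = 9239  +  9868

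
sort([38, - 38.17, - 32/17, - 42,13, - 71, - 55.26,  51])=[-71,-55.26, - 42, - 38.17, - 32/17 , 13,38, 51]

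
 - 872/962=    - 1+45/481 = - 0.91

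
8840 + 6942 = 15782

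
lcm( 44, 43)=1892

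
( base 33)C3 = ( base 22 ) i3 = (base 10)399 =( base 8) 617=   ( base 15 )1b9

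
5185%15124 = 5185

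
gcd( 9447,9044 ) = 1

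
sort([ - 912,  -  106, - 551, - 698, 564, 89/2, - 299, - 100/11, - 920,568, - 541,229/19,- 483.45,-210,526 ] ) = [  -  920, - 912,-698,  -  551,-541, - 483.45,-299,  -  210, - 106,-100/11,  229/19, 89/2, 526, 564, 568]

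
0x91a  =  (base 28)2r6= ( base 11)1829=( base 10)2330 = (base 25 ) 3i5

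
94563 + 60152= 154715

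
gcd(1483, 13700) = 1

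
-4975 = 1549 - 6524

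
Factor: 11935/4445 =11^1 * 31^1 * 127^( - 1 ) =341/127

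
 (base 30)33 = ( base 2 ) 1011101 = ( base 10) 93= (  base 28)39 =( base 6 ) 233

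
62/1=62= 62.00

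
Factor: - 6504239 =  - 7^1*23^1 * 71^1*569^1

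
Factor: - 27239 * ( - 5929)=7^2*11^2 * 27239^1 = 161500031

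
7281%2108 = 957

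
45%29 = 16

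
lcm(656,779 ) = 12464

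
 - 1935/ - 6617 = 1935/6617 = 0.29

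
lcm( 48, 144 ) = 144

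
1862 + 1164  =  3026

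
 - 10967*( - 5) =54835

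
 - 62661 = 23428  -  86089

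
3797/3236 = 3797/3236 =1.17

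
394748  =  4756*83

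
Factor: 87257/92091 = 3^( - 1 )*30697^( - 1 )* 87257^1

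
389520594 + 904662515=1294183109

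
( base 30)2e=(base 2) 1001010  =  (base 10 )74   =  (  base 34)26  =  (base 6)202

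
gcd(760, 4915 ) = 5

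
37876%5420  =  5356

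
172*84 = 14448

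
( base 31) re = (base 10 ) 851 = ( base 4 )31103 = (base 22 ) 1gf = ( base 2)1101010011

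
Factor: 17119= 17^1  *19^1*53^1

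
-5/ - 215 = 1/43  =  0.02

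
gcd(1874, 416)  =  2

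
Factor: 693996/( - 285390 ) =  - 2^1*3^( - 2)*5^(-1) * 7^ ( - 1) * 383^1 = - 766/315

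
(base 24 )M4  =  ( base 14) 2a0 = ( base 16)214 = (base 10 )532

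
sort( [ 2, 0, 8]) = [ 0,2,8]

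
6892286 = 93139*74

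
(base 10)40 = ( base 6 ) 104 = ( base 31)19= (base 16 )28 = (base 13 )31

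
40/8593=40/8593 = 0.00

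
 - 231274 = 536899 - 768173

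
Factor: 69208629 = 3^1 * 7^2*43^1*10949^1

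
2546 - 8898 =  - 6352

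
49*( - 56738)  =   - 2780162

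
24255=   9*2695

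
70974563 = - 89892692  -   - 160867255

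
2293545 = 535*4287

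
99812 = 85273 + 14539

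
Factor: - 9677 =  - 9677^1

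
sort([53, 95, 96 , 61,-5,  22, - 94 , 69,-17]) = [ - 94, - 17, - 5 , 22,53,61,69,95 , 96] 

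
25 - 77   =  -52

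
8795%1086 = 107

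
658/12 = 54 + 5/6 = 54.83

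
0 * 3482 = 0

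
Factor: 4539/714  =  89/14 =2^( - 1)*7^( - 1)*89^1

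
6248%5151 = 1097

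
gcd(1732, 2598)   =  866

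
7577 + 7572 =15149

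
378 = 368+10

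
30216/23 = 1313 + 17/23 = 1313.74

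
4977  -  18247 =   -  13270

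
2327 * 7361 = 17129047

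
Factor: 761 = 761^1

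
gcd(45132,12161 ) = 1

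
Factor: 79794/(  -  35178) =-93/41 = - 3^1 * 31^1*41^(  -  1 )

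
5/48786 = 5/48786 = 0.00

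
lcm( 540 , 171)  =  10260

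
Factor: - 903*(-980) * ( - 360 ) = -2^5*3^3*5^2*7^3*43^1  =  - 318578400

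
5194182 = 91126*57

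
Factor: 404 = 2^2*101^1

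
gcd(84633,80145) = 3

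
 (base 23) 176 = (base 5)10241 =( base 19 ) 1hc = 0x2b8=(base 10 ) 696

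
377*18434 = 6949618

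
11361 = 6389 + 4972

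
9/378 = 1/42 = 0.02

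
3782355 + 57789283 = 61571638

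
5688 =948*6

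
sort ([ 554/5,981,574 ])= [ 554/5,574,981 ]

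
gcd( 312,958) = 2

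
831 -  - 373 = 1204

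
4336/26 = 2168/13 = 166.77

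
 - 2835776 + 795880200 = 793044424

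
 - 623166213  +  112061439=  - 511104774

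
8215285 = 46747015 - 38531730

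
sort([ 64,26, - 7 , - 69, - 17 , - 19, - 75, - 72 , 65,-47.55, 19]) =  [ - 75,-72 , - 69,-47.55, - 19 , - 17, -7,  19,26,  64, 65]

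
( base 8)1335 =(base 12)511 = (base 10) 733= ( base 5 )10413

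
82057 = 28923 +53134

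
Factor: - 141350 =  - 2^1*5^2*11^1*257^1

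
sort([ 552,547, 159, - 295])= [-295 , 159, 547,552]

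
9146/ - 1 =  - 9146 + 0/1 = -9146.00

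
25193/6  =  25193/6 = 4198.83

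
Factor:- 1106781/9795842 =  -2^ ( - 1) *3^1*7^ (  -  1 )*13^2*17^( - 1) * 37^1*59^1*79^(-1)*521^( - 1)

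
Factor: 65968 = 2^4*7^1*19^1*31^1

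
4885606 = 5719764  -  834158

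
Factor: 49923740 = 2^2*5^1*197^1*12671^1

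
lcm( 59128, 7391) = 59128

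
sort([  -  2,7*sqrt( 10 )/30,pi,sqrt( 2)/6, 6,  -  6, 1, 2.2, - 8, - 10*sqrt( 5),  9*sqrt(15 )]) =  [ - 10*sqrt(5), - 8,-6, - 2, sqrt(2)/6,7*sqrt( 10)/30, 1, 2.2, pi,  6, 9*sqrt(15)]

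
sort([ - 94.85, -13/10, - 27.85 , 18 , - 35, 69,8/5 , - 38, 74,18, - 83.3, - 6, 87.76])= [  -  94.85, - 83.3, - 38, - 35, - 27.85, -6, - 13/10, 8/5,18,18,69, 74, 87.76]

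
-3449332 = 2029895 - 5479227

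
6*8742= 52452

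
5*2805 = 14025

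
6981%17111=6981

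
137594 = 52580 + 85014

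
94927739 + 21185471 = 116113210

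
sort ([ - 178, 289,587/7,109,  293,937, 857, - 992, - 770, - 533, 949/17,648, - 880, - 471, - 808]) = [- 992,-880, -808,-770, - 533 , - 471, - 178,949/17,587/7,109,289,  293, 648,857,937]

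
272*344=93568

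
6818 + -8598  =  -1780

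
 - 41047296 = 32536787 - 73584083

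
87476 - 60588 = 26888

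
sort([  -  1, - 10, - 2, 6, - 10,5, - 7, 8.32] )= [ - 10, - 10, - 7, - 2, - 1,  5, 6,  8.32]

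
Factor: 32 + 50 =2^1*41^1 = 82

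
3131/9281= 3131/9281 = 0.34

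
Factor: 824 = 2^3 * 103^1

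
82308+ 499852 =582160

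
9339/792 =283/24 = 11.79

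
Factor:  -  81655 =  - 5^1*7^1*2333^1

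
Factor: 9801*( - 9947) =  - 3^4*7^3 * 11^2 * 29^1 = -97490547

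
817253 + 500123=1317376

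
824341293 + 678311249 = 1502652542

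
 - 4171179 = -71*58749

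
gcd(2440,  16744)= 8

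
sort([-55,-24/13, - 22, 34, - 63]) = [-63, - 55, -22, - 24/13, 34 ] 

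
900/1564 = 225/391 = 0.58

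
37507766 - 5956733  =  31551033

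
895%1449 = 895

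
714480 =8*89310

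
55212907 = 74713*739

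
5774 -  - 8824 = 14598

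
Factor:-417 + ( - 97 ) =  - 2^1*257^1 = -514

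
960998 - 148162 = 812836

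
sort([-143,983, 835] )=[  -  143,835,983 ]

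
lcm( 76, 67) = 5092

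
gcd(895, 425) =5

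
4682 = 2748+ 1934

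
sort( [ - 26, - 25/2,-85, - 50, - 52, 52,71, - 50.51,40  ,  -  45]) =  [ - 85,  -  52,-50.51, - 50, - 45, - 26, -25/2, 40,52,  71]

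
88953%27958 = 5079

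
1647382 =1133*1454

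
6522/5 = 1304+2/5 = 1304.40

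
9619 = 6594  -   - 3025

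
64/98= 32/49=0.65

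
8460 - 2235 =6225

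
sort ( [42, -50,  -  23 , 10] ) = [  -  50,  -  23, 10, 42 ]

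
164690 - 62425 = 102265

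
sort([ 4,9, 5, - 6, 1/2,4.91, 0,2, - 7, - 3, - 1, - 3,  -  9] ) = [ - 9 , - 7,-6 ,-3, - 3 , - 1,0 , 1/2,2,4,4.91,5, 9 ]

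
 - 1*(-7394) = 7394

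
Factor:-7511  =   - 7^1*29^1*37^1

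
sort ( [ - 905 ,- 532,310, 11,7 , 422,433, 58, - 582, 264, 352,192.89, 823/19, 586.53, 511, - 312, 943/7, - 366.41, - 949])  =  [ - 949, - 905,  -  582, - 532,  -  366.41, - 312, 7 , 11, 823/19,58, 943/7, 192.89, 264, 310,352,422,  433 , 511,  586.53 ] 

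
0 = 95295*0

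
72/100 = 18/25  =  0.72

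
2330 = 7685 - 5355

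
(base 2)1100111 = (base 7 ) 205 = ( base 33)34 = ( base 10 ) 103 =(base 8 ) 147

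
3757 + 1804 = 5561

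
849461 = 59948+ 789513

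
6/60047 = 6/60047= 0.00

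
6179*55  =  339845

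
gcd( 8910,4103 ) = 11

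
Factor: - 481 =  - 13^1*37^1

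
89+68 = 157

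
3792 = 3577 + 215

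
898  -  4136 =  - 3238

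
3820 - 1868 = 1952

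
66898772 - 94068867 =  - 27170095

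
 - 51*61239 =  - 3123189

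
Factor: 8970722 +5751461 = 7^1*2103169^1 = 14722183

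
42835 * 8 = 342680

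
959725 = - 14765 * ( - 65)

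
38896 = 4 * 9724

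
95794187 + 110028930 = 205823117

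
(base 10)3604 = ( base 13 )1843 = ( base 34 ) 340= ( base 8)7024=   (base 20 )904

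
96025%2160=985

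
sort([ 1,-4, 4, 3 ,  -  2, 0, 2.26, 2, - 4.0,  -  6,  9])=[ -6, - 4, - 4.0,  -  2, 0,1,2, 2.26,3,4,9]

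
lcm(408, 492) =16728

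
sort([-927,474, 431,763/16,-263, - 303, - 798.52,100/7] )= [ -927, - 798.52, - 303,  -  263,  100/7,763/16, 431, 474 ]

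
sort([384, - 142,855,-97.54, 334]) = [-142 , - 97.54,334,384, 855]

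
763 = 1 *763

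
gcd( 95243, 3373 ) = 1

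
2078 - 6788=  -4710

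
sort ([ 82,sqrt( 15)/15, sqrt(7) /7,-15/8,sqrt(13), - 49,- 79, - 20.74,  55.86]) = [ - 79, - 49, - 20.74, - 15/8,  sqrt (15 )/15,sqrt( 7 )/7,sqrt( 13 ),55.86,82]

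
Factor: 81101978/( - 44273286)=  - 3^( - 2 )*47^1*53^1*73^1*211^( - 1 )*223^1*11657^( - 1 ) = - 40550989/22136643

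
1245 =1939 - 694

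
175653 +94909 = 270562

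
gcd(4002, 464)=58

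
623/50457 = 623/50457= 0.01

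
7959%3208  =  1543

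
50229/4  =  50229/4 = 12557.25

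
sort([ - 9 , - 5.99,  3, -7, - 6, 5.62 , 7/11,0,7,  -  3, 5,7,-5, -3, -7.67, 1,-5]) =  [ - 9, - 7.67, - 7 , - 6, - 5.99, - 5, - 5 , - 3, - 3, 0, 7/11, 1, 3, 5, 5.62, 7,  7] 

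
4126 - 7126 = - 3000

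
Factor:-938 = - 2^1*7^1*67^1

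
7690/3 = 2563 + 1/3 = 2563.33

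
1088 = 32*34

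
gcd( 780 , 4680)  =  780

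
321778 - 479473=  - 157695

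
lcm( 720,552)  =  16560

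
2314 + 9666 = 11980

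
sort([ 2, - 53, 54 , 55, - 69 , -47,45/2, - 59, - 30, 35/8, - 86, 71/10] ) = [ - 86,-69 , - 59,  -  53 ,  -  47, - 30,2, 35/8,71/10,45/2,54,55]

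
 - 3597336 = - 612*5878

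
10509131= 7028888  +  3480243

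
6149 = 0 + 6149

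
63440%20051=3287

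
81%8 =1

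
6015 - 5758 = 257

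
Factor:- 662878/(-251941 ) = 2^1*431^1* 769^1* 251941^(-1) 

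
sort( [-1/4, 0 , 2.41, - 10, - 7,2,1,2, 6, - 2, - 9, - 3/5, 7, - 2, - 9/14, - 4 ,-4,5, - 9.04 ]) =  [ - 10,-9.04, - 9 , - 7, - 4,  -  4, - 2,  -  2,  -  9/14, - 3/5, - 1/4,0, 1,2,  2,2.41,5, 6,7] 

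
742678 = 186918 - -555760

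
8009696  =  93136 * 86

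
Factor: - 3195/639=-5^1 = -5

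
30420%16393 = 14027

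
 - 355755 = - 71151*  5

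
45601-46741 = -1140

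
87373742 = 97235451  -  9861709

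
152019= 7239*21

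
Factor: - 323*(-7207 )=17^1*19^1*7207^1 = 2327861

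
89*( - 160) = -14240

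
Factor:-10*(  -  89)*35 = 2^1*5^2 * 7^1*89^1  =  31150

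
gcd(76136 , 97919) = 1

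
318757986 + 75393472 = 394151458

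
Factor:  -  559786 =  - 2^1*53^1*5281^1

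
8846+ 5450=14296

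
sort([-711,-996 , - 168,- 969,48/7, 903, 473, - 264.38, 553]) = [ - 996,-969,-711, - 264.38,-168,48/7, 473, 553,903 ] 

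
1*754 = 754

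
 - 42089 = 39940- 82029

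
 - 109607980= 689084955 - 798692935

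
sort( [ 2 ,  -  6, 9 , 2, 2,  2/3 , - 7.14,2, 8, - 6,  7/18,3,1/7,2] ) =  [-7.14, - 6,- 6,1/7,7/18,2/3, 2,2,  2,2 , 2, 3,8,9]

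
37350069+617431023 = 654781092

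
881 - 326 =555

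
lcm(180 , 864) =4320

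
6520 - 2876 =3644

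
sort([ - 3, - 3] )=[ - 3,-3 ]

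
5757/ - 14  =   - 5757/14 = -411.21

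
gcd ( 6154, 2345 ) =1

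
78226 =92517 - 14291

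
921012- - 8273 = 929285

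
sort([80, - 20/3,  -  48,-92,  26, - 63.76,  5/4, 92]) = [ - 92, - 63.76, - 48 , - 20/3,5/4, 26,80 , 92]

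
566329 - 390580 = 175749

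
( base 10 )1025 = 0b10000000001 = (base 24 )1ih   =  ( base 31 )122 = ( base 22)22D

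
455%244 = 211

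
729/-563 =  - 2 + 397/563 = -1.29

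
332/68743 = 332/68743 = 0.00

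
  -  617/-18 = 617/18 = 34.28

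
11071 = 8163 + 2908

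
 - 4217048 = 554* (-7612 )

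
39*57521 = 2243319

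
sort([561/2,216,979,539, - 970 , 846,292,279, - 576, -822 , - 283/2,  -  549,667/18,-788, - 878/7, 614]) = [ - 970, - 822, - 788, - 576, - 549, - 283/2,-878/7,667/18,216,279,  561/2, 292 , 539,614, 846,  979] 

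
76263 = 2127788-2051525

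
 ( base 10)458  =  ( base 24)J2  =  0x1CA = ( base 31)eo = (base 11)387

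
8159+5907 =14066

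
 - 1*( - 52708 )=52708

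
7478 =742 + 6736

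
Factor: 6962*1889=2^1* 59^2*1889^1 = 13151218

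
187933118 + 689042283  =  876975401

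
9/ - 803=- 9/803 = - 0.01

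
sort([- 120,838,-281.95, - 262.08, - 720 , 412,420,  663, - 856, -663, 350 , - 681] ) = [ - 856,-720 , - 681,-663,-281.95, - 262.08, - 120, 350, 412,420, 663,838]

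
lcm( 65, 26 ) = 130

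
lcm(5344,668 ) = 5344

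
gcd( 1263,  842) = 421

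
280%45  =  10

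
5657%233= 65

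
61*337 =20557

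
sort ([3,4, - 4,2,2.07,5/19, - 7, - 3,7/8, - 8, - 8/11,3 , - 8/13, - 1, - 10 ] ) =[-10, - 8, - 7, - 4, - 3, - 1, - 8/11, - 8/13, 5/19, 7/8, 2,2.07,3,  3, 4]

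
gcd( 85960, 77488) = 8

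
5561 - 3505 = 2056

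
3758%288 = 14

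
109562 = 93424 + 16138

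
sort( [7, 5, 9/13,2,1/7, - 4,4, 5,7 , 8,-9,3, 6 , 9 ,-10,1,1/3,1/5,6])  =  [ - 10, - 9,  -  4, 1/7,1/5, 1/3 , 9/13,1,2,3,4, 5 , 5, 6,6,7,7,8,9]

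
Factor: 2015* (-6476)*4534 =-59164800760 = - 2^3*5^1*13^1 * 31^1*1619^1*2267^1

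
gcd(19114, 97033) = 19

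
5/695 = 1/139 = 0.01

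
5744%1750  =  494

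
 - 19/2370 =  - 1+2351/2370 =- 0.01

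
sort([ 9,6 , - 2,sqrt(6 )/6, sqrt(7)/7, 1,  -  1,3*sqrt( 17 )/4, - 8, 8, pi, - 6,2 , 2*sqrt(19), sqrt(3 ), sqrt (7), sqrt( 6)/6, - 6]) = [ - 8, - 6, - 6, - 2, - 1,sqrt( 7)/7,sqrt(6)/6, sqrt(6)/6 , 1, sqrt( 3),  2, sqrt ( 7), 3*sqrt(17)/4 , pi, 6, 8,2*sqrt (19),9]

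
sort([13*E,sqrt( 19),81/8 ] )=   [ sqrt(19),81/8  ,  13 * E]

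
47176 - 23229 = 23947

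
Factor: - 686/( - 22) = 343/11 = 7^3* 11^( - 1 )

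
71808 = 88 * 816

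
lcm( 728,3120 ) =21840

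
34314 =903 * 38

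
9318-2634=6684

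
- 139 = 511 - 650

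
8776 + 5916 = 14692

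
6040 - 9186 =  - 3146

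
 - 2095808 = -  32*65494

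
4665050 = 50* 93301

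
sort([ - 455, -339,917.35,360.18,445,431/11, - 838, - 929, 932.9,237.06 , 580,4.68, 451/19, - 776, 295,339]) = [ - 929, -838, - 776,  -  455, - 339, 4.68, 451/19, 431/11, 237.06,295,339,360.18,  445, 580, 917.35,932.9 ]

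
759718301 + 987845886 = 1747564187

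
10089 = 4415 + 5674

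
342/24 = 57/4  =  14.25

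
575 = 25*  23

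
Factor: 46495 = 5^1*17^1*547^1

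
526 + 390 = 916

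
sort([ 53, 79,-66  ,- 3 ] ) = [ - 66,-3,  53,79 ] 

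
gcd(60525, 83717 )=1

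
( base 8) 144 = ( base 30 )3a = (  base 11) 91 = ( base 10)100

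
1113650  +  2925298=4038948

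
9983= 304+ 9679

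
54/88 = 27/44=   0.61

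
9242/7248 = 4621/3624   =  1.28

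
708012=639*1108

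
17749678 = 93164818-75415140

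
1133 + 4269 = 5402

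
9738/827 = 11+641/827 = 11.78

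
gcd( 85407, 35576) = 1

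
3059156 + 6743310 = 9802466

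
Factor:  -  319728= - 2^4*3^1*6661^1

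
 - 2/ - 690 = 1/345 = 0.00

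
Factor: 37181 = 37181^1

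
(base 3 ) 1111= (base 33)17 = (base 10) 40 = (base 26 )1E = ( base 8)50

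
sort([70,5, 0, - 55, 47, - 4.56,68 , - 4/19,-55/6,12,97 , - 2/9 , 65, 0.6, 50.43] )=[ -55 , - 55/6, - 4.56,  -  2/9, -4/19, 0, 0.6, 5,12, 47 , 50.43, 65, 68,70,97 ] 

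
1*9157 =9157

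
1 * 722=722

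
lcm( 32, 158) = 2528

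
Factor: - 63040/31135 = -2^6*13^( - 1) * 197^1*479^(-1 ) =-  12608/6227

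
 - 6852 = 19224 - 26076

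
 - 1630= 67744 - 69374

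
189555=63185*3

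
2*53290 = 106580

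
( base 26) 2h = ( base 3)2120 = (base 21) 36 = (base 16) 45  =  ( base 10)69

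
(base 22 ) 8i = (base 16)c2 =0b11000010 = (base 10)194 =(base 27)75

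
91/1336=91/1336 = 0.07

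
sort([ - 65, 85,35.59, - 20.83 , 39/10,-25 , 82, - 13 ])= [ - 65 , - 25, - 20.83 , - 13, 39/10,  35.59,  82, 85]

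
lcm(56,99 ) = 5544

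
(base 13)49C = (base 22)1ED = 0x325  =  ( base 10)805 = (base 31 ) PU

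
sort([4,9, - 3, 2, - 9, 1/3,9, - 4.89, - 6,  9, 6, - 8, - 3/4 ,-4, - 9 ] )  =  [ - 9, - 9, - 8 ,- 6, - 4.89, - 4, - 3, - 3/4,  1/3,2, 4 , 6,  9,9,9 ]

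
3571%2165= 1406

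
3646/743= 4 + 674/743= 4.91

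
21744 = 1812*12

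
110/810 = 11/81 = 0.14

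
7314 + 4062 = 11376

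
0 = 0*238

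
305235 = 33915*9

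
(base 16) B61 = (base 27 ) 3qo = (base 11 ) 2209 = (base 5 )43123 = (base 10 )2913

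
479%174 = 131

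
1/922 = 1/922 = 0.00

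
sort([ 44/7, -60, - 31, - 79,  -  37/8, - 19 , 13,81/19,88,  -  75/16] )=[  -  79, - 60, - 31, - 19,  -  75/16, - 37/8,81/19,44/7, 13,88 ] 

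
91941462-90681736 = 1259726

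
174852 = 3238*54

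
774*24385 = 18873990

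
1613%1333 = 280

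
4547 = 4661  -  114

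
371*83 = 30793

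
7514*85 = 638690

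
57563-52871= 4692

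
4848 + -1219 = 3629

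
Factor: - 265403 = -265403^1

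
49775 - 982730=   -  932955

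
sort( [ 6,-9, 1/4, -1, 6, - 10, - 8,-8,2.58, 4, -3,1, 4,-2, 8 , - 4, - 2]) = [ - 10, - 9, -8, - 8, - 4,  -  3, - 2, - 2, - 1, 1/4,1,2.58 , 4 , 4,6,6,  8]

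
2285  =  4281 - 1996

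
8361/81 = 103+ 2/9= 103.22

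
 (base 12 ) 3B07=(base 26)a0f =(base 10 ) 6775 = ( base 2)1101001110111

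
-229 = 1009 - 1238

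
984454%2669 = 2262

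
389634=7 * 55662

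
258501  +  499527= 758028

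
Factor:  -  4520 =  - 2^3*5^1  *113^1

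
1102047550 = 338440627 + 763606923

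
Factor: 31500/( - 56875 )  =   - 2^2 *3^2*5^( - 1 )*13^ ( - 1 )= - 36/65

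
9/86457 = 3/28819 = 0.00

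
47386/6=7897 + 2/3  =  7897.67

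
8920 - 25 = 8895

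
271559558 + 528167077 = 799726635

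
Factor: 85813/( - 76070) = -2^( - 1 )*5^(  -  1)*7^1*13^1 *23^1*41^1*7607^ ( -1)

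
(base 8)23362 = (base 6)114054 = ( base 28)ck2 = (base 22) kd4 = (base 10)9970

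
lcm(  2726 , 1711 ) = 160834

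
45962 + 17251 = 63213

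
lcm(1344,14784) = 14784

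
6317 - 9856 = -3539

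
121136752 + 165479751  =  286616503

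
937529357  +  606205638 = 1543734995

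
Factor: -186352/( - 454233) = 16/39 = 2^4* 3^( - 1 )*13^( - 1)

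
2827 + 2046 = 4873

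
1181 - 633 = 548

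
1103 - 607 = 496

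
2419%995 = 429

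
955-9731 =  - 8776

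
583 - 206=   377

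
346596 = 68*5097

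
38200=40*955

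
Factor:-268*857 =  - 229676 = - 2^2*67^1*857^1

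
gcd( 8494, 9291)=1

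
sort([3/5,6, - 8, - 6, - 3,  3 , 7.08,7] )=[ - 8, - 6, - 3 , 3/5,3, 6,7  ,  7.08] 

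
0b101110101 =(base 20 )id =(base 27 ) DM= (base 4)11311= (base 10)373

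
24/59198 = 12/29599 =0.00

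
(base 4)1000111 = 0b1000000010101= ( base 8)10025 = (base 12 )2471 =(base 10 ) 4117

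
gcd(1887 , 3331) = 1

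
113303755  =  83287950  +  30015805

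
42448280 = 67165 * 632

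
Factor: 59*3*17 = 3^1 * 17^1 * 59^1 = 3009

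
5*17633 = 88165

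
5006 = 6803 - 1797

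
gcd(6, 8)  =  2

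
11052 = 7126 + 3926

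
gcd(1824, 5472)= 1824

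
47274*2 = 94548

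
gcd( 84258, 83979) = 279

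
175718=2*87859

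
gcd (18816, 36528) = 48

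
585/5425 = 117/1085 = 0.11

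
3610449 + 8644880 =12255329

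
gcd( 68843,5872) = 1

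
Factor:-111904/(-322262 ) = 208/599 = 2^4 * 13^1 * 599^(-1)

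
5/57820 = 1/11564 = 0.00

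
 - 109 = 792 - 901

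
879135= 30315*29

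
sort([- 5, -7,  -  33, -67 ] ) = [ - 67,- 33,  -  7, - 5 ]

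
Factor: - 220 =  - 2^2*5^1*11^1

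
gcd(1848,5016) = 264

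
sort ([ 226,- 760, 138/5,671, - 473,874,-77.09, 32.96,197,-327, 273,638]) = [ - 760 ,-473 , - 327,-77.09,138/5,32.96,197,226,  273,638,671,874]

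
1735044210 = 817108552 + 917935658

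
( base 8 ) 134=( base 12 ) 78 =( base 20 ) 4c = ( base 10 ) 92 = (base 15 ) 62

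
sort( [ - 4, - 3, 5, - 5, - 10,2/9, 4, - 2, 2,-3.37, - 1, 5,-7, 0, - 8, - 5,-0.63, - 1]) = [ - 10, - 8 , - 7, - 5, - 5, - 4, - 3.37,-3 , - 2,-1, - 1,-0.63,  0, 2/9,2,4, 5, 5]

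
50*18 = 900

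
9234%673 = 485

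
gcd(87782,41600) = 2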